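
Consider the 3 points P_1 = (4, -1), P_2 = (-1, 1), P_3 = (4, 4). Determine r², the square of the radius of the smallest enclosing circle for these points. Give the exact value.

Side lengths²: P_1P_2² = 29, P_1P_3² = 25, P_2P_3² = 34.
Since P_2P_3² = 34 < 29 + 25 = 54, the triangle is acute, so the smallest enclosing circle is the circumcircle.
Circumcentre = (2.1, 1.5), r² = 9.86.

9.86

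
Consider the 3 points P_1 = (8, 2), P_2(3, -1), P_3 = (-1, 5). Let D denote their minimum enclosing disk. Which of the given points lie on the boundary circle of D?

Side lengths²: P_1P_2² = 34, P_1P_3² = 90, P_2P_3² = 52.
Since P_1P_3² = 90 ≥ 52 + 34 = 86, the angle opposite P_1P_3 is not acute, so the smallest enclosing circle has P_1P_3 as diameter.
Centre = midpoint of P_1P_3 = (3.5, 3.5), r² = 90/4 = 22.5.
The points at distance exactly r from the centre are P_1, P_3 — 2 points.

P_1, P_3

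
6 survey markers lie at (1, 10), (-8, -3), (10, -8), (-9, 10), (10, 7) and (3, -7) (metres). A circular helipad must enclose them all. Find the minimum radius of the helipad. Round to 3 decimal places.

13.086

By Welzl's lemma the MEC is supported by two points (diametrically opposite) or three points (on a circumcircle).
The farthest pair is (10, -8)–(-9, 10) with squared distance 685. The circle on this segment as diameter has centre (0.5, 1) and r² = 685/4 = 171.25.
Check (1, 10): distance² to centre = 81.25 ≤ 171.25, so it lies inside.
All remaining points lie in this disk, and no smaller disk contains both endpoints, so this is the minimum enclosing circle.
r = √(171.25) ≈ 13.086.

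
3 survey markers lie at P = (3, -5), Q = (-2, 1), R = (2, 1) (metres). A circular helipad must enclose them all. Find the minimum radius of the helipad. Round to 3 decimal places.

3.905

Side lengths²: PQ² = 61, PR² = 37, QR² = 16.
Since PQ² = 61 ≥ 37 + 16 = 53, the angle opposite PQ is not acute, so the smallest enclosing circle has PQ as diameter.
Centre = midpoint of PQ = (0.5, -2), r² = 61/4 = 15.25.
r = √(15.25) ≈ 3.905.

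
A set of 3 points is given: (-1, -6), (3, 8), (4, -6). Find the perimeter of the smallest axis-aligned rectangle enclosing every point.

38

Width = max x − min x = 4 − (-1) = 5.
Height = max y − min y = 8 − (-6) = 14.
Perimeter = 2(5 + 14) = 38.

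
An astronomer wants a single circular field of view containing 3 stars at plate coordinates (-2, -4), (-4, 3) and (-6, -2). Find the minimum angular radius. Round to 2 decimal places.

Call the three points A, B, C in the order given.
Side lengths²: AB² = 53, AC² = 20, BC² = 29.
Since AB² = 53 ≥ 29 + 20 = 49, the angle opposite AB is not acute, so the smallest enclosing circle has AB as diameter.
Centre = midpoint of AB = (-3, -0.5), r² = 53/4 = 13.25.
r = √(13.25) ≈ 3.64.

3.64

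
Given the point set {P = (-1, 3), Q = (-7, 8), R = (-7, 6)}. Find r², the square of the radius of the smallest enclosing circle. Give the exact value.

Side lengths²: PQ² = 61, PR² = 45, QR² = 4.
Since PQ² = 61 ≥ 45 + 4 = 49, the angle opposite PQ is not acute, so the smallest enclosing circle has PQ as diameter.
Centre = midpoint of PQ = (-4, 5.5), r² = 61/4 = 15.25.

15.25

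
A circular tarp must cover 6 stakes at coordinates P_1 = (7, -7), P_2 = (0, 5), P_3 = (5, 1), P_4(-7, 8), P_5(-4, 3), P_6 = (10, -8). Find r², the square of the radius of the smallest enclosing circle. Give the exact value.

136.25

The farthest pair is P_4–P_6 with squared distance 545. The circle on this segment as diameter has centre (1.5, 0) and r² = 545/4 = 136.25.
Check P_1: distance² to centre = 79.25 ≤ 136.25, so it lies inside.
All remaining points lie in this disk, and no smaller disk contains both endpoints, so this is the minimum enclosing circle.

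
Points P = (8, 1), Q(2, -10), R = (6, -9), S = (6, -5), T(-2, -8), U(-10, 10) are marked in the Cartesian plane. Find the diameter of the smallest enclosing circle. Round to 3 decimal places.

The farthest pair is R–U with squared distance 617. The circle on this segment as diameter has centre (-2, 0.5) and r² = 617/4 = 154.25.
Check P: distance² to centre = 100.25 ≤ 154.25, so it lies inside.
All remaining points lie in this disk, and no smaller disk contains both endpoints, so this is the minimum enclosing circle.
Diameter = 2r = 2√(154.25) ≈ 24.839.

24.839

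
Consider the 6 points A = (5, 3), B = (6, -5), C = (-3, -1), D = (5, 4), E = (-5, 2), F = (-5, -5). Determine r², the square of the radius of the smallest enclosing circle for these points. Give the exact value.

A smallest enclosing disk is always determined by at most three of the input points on its boundary.
The minimum enclosing circle is determined by three boundary points: B, D, F.
Their circumcentre is (0.5, -19/18) with r² = 7421/162.
The farthest remaining point E is at distance² 6413/162 ≤ 7421/162.

7421/162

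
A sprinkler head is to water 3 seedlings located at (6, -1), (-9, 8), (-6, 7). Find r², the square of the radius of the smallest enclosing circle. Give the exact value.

76.5

Call the three points A, B, C in the order given.
Side lengths²: AB² = 306, AC² = 208, BC² = 10.
Since AB² = 306 ≥ 208 + 10 = 218, the angle opposite AB is not acute, so the smallest enclosing circle has AB as diameter.
Centre = midpoint of AB = (-1.5, 3.5), r² = 306/4 = 76.5.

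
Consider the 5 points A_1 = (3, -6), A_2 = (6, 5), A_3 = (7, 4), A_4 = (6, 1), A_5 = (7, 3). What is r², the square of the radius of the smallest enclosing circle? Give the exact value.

32.5

By Welzl's lemma the MEC is supported by two points (diametrically opposite) or three points (on a circumcircle).
The farthest pair is A_1–A_2 with squared distance 130. The circle on this segment as diameter has centre (4.5, -0.5) and r² = 130/4 = 32.5.
Check A_3: distance² to centre = 26.5 ≤ 32.5, so it lies inside.
All remaining points lie in this disk, and no smaller disk contains both endpoints, so this is the minimum enclosing circle.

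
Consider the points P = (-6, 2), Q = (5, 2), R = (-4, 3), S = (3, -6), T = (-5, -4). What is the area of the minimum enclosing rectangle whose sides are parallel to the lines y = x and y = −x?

In coordinates u = x + y, v = x − y the rectangle is axis-aligned; the map (x,y)→(u,v) scales areas by 2.
u-values: -4, 7, -1, -3, -9; range = 7 − (-9) = 16.
v-values: -8, 3, -7, 9, -1; range = 9 − (-8) = 17.
Area = (16 × 17) / 2 = 136.

136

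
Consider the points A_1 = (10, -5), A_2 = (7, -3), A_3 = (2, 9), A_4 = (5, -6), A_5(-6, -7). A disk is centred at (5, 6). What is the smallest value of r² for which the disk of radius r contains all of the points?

The required radius is the distance from (5, 6) to the farthest point.
Squared distances: 146, 85, 18, 144, 290.
Maximum is 290, attained at A_5.

290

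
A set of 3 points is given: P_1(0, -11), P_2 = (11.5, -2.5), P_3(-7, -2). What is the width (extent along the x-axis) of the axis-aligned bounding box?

max x = 11.5, min x = -7, so width = 18.5.

18.5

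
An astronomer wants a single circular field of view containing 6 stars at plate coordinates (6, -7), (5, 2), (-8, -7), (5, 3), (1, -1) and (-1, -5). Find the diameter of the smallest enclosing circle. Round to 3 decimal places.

16.483

By Welzl's lemma the MEC is supported by two points (diametrically opposite) or three points (on a circumcircle).
The minimum enclosing circle is determined by three boundary points: (6, -7), (-8, -7), (5, 3).
Their circumcentre is (-1, -2.65) with r² = 67.9225.
The farthest remaining point (5, 2) is at distance² 57.6225 ≤ 67.9225.
Diameter = 2r = 2√(67.9225) ≈ 16.483.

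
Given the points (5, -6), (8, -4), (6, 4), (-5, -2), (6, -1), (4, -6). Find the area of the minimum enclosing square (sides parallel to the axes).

169

The bounding box has width 13 and height 10.
An axis-aligned square enclosing the set must have side ≥ max(width, height).
So the minimum side is max(13, 10) = 13.
Area = 13² = 169.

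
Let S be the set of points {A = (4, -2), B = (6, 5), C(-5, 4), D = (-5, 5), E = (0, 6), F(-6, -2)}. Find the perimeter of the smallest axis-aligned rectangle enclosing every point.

40

Width = max x − min x = 6 − (-6) = 12.
Height = max y − min y = 6 − (-2) = 8.
Perimeter = 2(12 + 8) = 40.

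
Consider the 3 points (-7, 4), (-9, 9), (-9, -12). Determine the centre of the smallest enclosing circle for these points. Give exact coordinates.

Call the three points A, B, C in the order given.
Side lengths²: AB² = 29, AC² = 260, BC² = 441.
Since BC² = 441 ≥ 260 + 29 = 289, the angle opposite BC is not acute, so the smallest enclosing circle has BC as diameter.
Centre = midpoint of BC = (-9, -1.5), r² = 441/4 = 110.25.
Centre = (-9, -1.5).

(-9, -1.5)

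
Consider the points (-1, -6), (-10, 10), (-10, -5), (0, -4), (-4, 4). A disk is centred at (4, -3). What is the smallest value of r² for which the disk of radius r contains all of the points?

365

The required radius is the distance from (4, -3) to the farthest point.
Squared distances: 34, 365, 200, 17, 113.
Maximum is 365, attained at (-10, 10).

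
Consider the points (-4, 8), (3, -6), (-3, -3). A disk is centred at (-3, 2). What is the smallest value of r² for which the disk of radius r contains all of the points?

The required radius is the distance from (-3, 2) to the farthest point.
Squared distances: 37, 100, 25.
Maximum is 100, attained at (3, -6).

100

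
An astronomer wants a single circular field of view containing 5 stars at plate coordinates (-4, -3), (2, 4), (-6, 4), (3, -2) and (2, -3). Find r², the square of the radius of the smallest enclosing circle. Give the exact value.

A smallest enclosing disk is always determined by at most three of the input points on its boundary.
The farthest pair is (-6, 4)–(3, -2) with squared distance 117. The circle on this segment as diameter has centre (-1.5, 1) and r² = 117/4 = 29.25.
Check (-4, -3): distance² to centre = 22.25 ≤ 29.25, so it lies inside.
All remaining points lie in this disk, and no smaller disk contains both endpoints, so this is the minimum enclosing circle.

29.25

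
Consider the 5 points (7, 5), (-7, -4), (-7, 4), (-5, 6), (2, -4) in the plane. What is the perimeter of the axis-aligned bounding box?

48

Width = max x − min x = 7 − (-7) = 14.
Height = max y − min y = 6 − (-4) = 10.
Perimeter = 2(14 + 10) = 48.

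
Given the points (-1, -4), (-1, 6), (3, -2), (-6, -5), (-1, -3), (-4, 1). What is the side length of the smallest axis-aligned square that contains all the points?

The bounding box has width 9 and height 11.
An axis-aligned square enclosing the set must have side ≥ max(width, height).
So the minimum side is max(9, 11) = 11.

11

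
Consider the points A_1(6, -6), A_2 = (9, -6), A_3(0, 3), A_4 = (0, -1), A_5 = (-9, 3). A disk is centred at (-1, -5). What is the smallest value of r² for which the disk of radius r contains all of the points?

128

The required radius is the distance from (-1, -5) to the farthest point.
Squared distances: 50, 101, 65, 17, 128.
Maximum is 128, attained at A_5.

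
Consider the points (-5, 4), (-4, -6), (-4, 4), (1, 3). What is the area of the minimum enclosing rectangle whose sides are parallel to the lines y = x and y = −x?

In coordinates u = x + y, v = x − y the rectangle is axis-aligned; the map (x,y)→(u,v) scales areas by 2.
u-values: -1, -10, 0, 4; range = 4 − (-10) = 14.
v-values: -9, 2, -8, -2; range = 2 − (-9) = 11.
Area = (14 × 11) / 2 = 77.

77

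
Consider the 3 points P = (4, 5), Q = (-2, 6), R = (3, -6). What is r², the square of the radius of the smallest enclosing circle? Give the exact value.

42.25

Side lengths²: PQ² = 37, PR² = 122, QR² = 169.
Since QR² = 169 ≥ 122 + 37 = 159, the angle opposite QR is not acute, so the smallest enclosing circle has QR as diameter.
Centre = midpoint of QR = (0.5, 0), r² = 169/4 = 42.25.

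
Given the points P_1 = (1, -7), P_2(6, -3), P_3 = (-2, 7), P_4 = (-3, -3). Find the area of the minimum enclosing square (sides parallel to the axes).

The bounding box has width 9 and height 14.
An axis-aligned square enclosing the set must have side ≥ max(width, height).
So the minimum side is max(9, 14) = 14.
Area = 14² = 196.

196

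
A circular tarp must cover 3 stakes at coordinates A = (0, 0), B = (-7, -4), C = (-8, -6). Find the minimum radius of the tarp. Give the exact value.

5

Side lengths²: AB² = 65, AC² = 100, BC² = 5.
Since AC² = 100 ≥ 65 + 5 = 70, the angle opposite AC is not acute, so the smallest enclosing circle has AC as diameter.
Centre = midpoint of AC = (-4, -3), r² = 100/4 = 25.
r = √25 = 5.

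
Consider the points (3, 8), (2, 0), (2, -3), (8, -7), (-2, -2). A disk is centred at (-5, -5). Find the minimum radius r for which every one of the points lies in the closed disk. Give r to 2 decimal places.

15.26

The required radius is the distance from (-5, -5) to the farthest point.
Squared distances: 233, 74, 53, 173, 18.
Maximum is 233, attained at (3, 8).
r = √233 ≈ 15.26.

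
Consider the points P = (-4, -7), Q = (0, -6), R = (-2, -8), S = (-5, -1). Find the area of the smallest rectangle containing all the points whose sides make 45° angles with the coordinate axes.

In coordinates u = x + y, v = x − y the rectangle is axis-aligned; the map (x,y)→(u,v) scales areas by 2.
u-values: -11, -6, -10, -6; range = -6 − (-11) = 5.
v-values: 3, 6, 6, -4; range = 6 − (-4) = 10.
Area = (5 × 10) / 2 = 25.

25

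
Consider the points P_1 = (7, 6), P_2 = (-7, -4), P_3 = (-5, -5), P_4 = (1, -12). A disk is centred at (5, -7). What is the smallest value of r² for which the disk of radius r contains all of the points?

The required radius is the distance from (5, -7) to the farthest point.
Squared distances: 173, 153, 104, 41.
Maximum is 173, attained at P_1.

173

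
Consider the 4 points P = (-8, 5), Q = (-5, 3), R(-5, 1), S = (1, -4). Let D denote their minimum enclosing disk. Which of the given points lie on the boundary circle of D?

P, S

The minimum enclosing circle of a finite set is fixed by two of the points (as a diameter) or three (as a circumcircle).
The farthest pair is P–S with squared distance 162. The circle on this segment as diameter has centre (-3.5, 0.5) and r² = 162/4 = 40.5.
Check Q: distance² to centre = 8.5 ≤ 40.5, so it lies inside.
All remaining points lie in this disk, and no smaller disk contains both endpoints, so this is the minimum enclosing circle.
The points at distance exactly r from the centre are P, S — 2 points.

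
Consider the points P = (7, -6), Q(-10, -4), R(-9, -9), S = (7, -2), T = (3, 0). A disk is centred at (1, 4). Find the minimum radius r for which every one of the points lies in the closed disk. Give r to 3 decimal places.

The required radius is the distance from (1, 4) to the farthest point.
Squared distances: 136, 185, 269, 72, 20.
Maximum is 269, attained at R.
r = √269 ≈ 16.401.

16.401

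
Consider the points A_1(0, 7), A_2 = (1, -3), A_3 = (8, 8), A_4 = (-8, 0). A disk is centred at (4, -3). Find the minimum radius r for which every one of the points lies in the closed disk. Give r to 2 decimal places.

12.37

The required radius is the distance from (4, -3) to the farthest point.
Squared distances: 116, 9, 137, 153.
Maximum is 153, attained at A_4.
r = √153 ≈ 12.37.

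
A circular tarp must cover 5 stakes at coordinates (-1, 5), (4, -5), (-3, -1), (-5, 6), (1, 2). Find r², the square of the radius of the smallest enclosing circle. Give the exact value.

A smallest enclosing disk is always determined by at most three of the input points on its boundary.
The farthest pair is (4, -5)–(-5, 6) with squared distance 202. The circle on this segment as diameter has centre (-0.5, 0.5) and r² = 202/4 = 50.5.
Check (-1, 5): distance² to centre = 20.5 ≤ 50.5, so it lies inside.
All remaining points lie in this disk, and no smaller disk contains both endpoints, so this is the minimum enclosing circle.

50.5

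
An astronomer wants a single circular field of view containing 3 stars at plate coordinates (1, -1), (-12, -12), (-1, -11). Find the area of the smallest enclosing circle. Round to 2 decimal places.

227.77

Call the three points A, B, C in the order given.
Side lengths²: AB² = 290, AC² = 104, BC² = 122.
Since AB² = 290 ≥ 122 + 104 = 226, the angle opposite AB is not acute, so the smallest enclosing circle has AB as diameter.
Centre = midpoint of AB = (-5.5, -6.5), r² = 290/4 = 72.5.
Area = π·r² = π·72.5 ≈ 227.77.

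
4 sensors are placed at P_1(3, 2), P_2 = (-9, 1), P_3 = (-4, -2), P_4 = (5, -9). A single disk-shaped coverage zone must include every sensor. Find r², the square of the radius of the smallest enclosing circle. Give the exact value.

74

The minimum enclosing circle of a finite set is fixed by two of the points (as a diameter) or three (as a circumcircle).
The farthest pair is P_2–P_4 with squared distance 296. The circle on this segment as diameter has centre (-2, -4) and r² = 296/4 = 74.
Check P_1: distance² to centre = 61 ≤ 74, so it lies inside.
All remaining points lie in this disk, and no smaller disk contains both endpoints, so this is the minimum enclosing circle.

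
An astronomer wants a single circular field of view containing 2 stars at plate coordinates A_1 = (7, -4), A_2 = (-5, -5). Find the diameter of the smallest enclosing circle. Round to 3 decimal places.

The smallest circle enclosing two points has them as diameter endpoints.
Centre = midpoint = (1, -4.5); r² = |A_1A_2|²/4 = 145/4 = 36.25.
Diameter = 2r = 2√(36.25) ≈ 12.042.

12.042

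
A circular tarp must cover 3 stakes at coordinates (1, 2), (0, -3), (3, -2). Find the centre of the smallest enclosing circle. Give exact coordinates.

(6/7, -4/7)

Call the three points A, B, C in the order given.
Side lengths²: AB² = 26, AC² = 20, BC² = 10.
Since AB² = 26 < 20 + 10 = 30, the triangle is acute, so the smallest enclosing circle is the circumcircle.
Circumcentre = (6/7, -4/7), r² = 325/49.
Centre = (6/7, -4/7).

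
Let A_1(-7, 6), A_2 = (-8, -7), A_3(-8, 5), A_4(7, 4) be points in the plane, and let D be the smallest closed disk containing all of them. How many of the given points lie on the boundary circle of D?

The minimum enclosing circle is determined by three boundary points: A_2, A_3, A_4.
Their circumcentre is (-13/15, -1) with r² = 19549/225.
The farthest remaining point A_1 is at distance² 19489/225 ≤ 19549/225.
The points at distance exactly r from the centre are A_2, A_3, A_4 — 3 points.

3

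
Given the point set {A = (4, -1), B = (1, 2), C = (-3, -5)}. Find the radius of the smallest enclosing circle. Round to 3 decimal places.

Side lengths²: AB² = 18, AC² = 65, BC² = 65.
Since BC² = 65 < 65 + 18 = 83, the triangle is acute, so the smallest enclosing circle is the circumcircle.
Circumcentre = (-1/22, -45/22), r² = 4225/242.
r = √(4225/242) ≈ 4.178.

4.178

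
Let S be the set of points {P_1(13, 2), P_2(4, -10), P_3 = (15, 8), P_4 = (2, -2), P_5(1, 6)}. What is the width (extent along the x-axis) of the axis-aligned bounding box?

max x = 15, min x = 1, so width = 14.

14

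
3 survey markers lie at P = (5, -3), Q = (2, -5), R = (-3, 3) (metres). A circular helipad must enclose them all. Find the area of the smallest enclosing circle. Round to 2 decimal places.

Side lengths²: PQ² = 13, PR² = 100, QR² = 89.
Since PR² = 100 < 89 + 13 = 102, the triangle is acute, so the smallest enclosing circle is the circumcircle.
Circumcentre = (31/34, -2/17), r² = 28925/1156.
Area = π·r² = π·28925/1156 ≈ 78.61.

78.61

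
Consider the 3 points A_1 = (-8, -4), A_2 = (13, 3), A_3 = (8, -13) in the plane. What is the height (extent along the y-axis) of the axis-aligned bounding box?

max y = 3, min y = -13, so height = 16.

16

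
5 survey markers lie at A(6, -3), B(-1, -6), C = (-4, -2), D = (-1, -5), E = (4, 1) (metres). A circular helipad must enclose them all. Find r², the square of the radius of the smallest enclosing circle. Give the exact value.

The minimum enclosing circle of a finite set is fixed by two of the points (as a diameter) or three (as a circumcircle).
The farthest pair is A–C with squared distance 101. The circle on this segment as diameter has centre (1, -2.5) and r² = 101/4 = 25.25.
Check B: distance² to centre = 16.25 ≤ 25.25, so it lies inside.
All remaining points lie in this disk, and no smaller disk contains both endpoints, so this is the minimum enclosing circle.

25.25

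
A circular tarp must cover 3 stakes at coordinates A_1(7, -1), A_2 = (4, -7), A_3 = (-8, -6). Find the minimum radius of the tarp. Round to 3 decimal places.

7.906

Side lengths²: A_1A_2² = 45, A_1A_3² = 250, A_2A_3² = 145.
Since A_1A_3² = 250 ≥ 145 + 45 = 190, the angle opposite A_1A_3 is not acute, so the smallest enclosing circle has A_1A_3 as diameter.
Centre = midpoint of A_1A_3 = (-0.5, -3.5), r² = 250/4 = 62.5.
r = √(62.5) ≈ 7.906.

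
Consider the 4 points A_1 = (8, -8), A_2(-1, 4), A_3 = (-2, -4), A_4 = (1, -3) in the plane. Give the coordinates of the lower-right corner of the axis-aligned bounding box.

x-range [-2, 8], y-range [-8, 4].
The lower-right corner is (8, -8).

(8, -8)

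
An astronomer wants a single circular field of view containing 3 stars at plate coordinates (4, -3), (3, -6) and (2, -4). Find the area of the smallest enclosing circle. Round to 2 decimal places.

Call the three points A, B, C in the order given.
Side lengths²: AB² = 10, AC² = 5, BC² = 5.
Since AB² = 10 ≥ 5 + 5 = 10, the angle opposite AB is not acute, so the smallest enclosing circle has AB as diameter.
Centre = midpoint of AB = (3.5, -4.5), r² = 10/4 = 2.5.
Area = π·r² = π·2.5 ≈ 7.85.

7.85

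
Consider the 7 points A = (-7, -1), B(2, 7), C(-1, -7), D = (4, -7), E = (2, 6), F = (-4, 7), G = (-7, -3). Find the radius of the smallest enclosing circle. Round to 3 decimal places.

8.062

The minimum enclosing circle of a finite set is fixed by two of the points (as a diameter) or three (as a circumcircle).
The farthest pair is D–F with squared distance 260. The circle on this segment as diameter has centre (0, 0) and r² = 260/4 = 65.
Check A: distance² to centre = 50 ≤ 65, so it lies inside.
All remaining points lie in this disk, and no smaller disk contains both endpoints, so this is the minimum enclosing circle.
r = √65 ≈ 8.062.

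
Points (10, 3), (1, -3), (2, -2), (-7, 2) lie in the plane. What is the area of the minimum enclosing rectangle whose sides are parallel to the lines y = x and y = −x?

In coordinates u = x + y, v = x − y the rectangle is axis-aligned; the map (x,y)→(u,v) scales areas by 2.
u-values: 13, -2, 0, -5; range = 13 − (-5) = 18.
v-values: 7, 4, 4, -9; range = 7 − (-9) = 16.
Area = (18 × 16) / 2 = 144.

144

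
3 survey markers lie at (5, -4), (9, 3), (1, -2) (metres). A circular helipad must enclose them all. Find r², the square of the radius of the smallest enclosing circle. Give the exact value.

Call the three points A, B, C in the order given.
Side lengths²: AB² = 65, AC² = 20, BC² = 89.
Since BC² = 89 ≥ 65 + 20 = 85, the angle opposite BC is not acute, so the smallest enclosing circle has BC as diameter.
Centre = midpoint of BC = (5, 0.5), r² = 89/4 = 22.25.

22.25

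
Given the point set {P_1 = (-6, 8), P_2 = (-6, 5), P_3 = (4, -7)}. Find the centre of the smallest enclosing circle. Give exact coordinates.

(-1, 0.5)

Side lengths²: P_1P_2² = 9, P_1P_3² = 325, P_2P_3² = 244.
Since P_1P_3² = 325 ≥ 244 + 9 = 253, the angle opposite P_1P_3 is not acute, so the smallest enclosing circle has P_1P_3 as diameter.
Centre = midpoint of P_1P_3 = (-1, 0.5), r² = 325/4 = 81.25.
Centre = (-1, 0.5).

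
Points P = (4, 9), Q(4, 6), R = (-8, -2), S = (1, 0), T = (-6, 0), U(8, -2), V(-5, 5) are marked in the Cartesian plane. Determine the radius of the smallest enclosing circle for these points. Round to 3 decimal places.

The minimum enclosing circle of a finite set is fixed by two of the points (as a diameter) or three (as a circumcircle).
The minimum enclosing circle is determined by three boundary points: P, R, U.
Their circumcentre is (0, 29/22) with r² = 36305/484.
The farthest remaining point V is at distance² 18661/484 ≤ 36305/484.
r = √(36305/484) ≈ 8.661.

8.661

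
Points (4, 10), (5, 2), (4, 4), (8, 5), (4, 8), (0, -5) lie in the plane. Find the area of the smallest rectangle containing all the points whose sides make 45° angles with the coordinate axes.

104.5

In coordinates u = x + y, v = x − y the rectangle is axis-aligned; the map (x,y)→(u,v) scales areas by 2.
u-values: 14, 7, 8, 13, 12, -5; range = 14 − (-5) = 19.
v-values: -6, 3, 0, 3, -4, 5; range = 5 − (-6) = 11.
Area = (19 × 11) / 2 = 104.5.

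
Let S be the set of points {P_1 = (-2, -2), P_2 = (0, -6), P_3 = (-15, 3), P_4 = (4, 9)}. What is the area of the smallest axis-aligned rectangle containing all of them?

x ranges over [-15, 4], width 19.
y ranges over [-6, 9], height 15.
Area = 19 × 15 = 285.

285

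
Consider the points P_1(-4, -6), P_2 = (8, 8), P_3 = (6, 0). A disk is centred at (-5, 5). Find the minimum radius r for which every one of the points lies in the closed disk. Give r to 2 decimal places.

13.34

The required radius is the distance from (-5, 5) to the farthest point.
Squared distances: 122, 178, 146.
Maximum is 178, attained at P_2.
r = √178 ≈ 13.34.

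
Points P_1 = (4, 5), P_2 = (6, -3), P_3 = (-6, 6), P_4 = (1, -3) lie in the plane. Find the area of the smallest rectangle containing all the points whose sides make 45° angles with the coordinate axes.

115.5

In coordinates u = x + y, v = x − y the rectangle is axis-aligned; the map (x,y)→(u,v) scales areas by 2.
u-values: 9, 3, 0, -2; range = 9 − (-2) = 11.
v-values: -1, 9, -12, 4; range = 9 − (-12) = 21.
Area = (11 × 21) / 2 = 115.5.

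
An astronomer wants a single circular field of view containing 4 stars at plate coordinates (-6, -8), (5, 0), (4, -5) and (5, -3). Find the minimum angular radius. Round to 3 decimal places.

6.801

By Welzl's lemma the MEC is supported by two points (diametrically opposite) or three points (on a circumcircle).
The farthest pair is (-6, -8)–(5, 0) with squared distance 185. The circle on this segment as diameter has centre (-0.5, -4) and r² = 185/4 = 46.25.
Check (4, -5): distance² to centre = 21.25 ≤ 46.25, so it lies inside.
All remaining points lie in this disk, and no smaller disk contains both endpoints, so this is the minimum enclosing circle.
r = √(46.25) ≈ 6.801.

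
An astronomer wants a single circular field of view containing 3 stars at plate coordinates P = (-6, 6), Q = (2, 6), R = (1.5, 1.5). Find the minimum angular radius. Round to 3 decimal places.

4.400

Side lengths²: PQ² = 64, PR² = 76.5, QR² = 20.5.
Since PR² = 76.5 < 64 + 20.5 = 84.5, the triangle is acute, so the smallest enclosing circle is the circumcircle.
Circumcentre = (-2, 25/6), r² = 697/36.
r = √(697/36) ≈ 4.400.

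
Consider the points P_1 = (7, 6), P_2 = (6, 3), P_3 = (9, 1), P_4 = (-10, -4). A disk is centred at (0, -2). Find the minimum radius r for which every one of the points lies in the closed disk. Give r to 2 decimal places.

The required radius is the distance from (0, -2) to the farthest point.
Squared distances: 113, 61, 90, 104.
Maximum is 113, attained at P_1.
r = √113 ≈ 10.63.

10.63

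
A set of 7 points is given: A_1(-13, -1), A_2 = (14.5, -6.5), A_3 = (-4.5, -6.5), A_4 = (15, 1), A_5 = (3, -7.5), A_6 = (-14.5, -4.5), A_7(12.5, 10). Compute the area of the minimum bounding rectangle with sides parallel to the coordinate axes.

x ranges over [-14.5, 15], width 29.5.
y ranges over [-7.5, 10], height 17.5.
Area = 29.5 × 17.5 = 516.25.

516.25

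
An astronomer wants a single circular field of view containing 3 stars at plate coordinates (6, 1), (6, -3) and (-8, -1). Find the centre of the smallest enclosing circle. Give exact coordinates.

(-6/7, -1)

Call the three points A, B, C in the order given.
Side lengths²: AB² = 16, AC² = 200, BC² = 200.
Since BC² = 200 < 200 + 16 = 216, the triangle is acute, so the smallest enclosing circle is the circumcircle.
Circumcentre = (-6/7, -1), r² = 2500/49.
Centre = (-6/7, -1).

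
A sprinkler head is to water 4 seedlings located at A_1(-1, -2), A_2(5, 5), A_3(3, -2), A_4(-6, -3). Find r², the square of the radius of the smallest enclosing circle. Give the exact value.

46.25

A smallest enclosing disk is always determined by at most three of the input points on its boundary.
The farthest pair is A_2–A_4 with squared distance 185. The circle on this segment as diameter has centre (-0.5, 1) and r² = 185/4 = 46.25.
Check A_1: distance² to centre = 9.25 ≤ 46.25, so it lies inside.
All remaining points lie in this disk, and no smaller disk contains both endpoints, so this is the minimum enclosing circle.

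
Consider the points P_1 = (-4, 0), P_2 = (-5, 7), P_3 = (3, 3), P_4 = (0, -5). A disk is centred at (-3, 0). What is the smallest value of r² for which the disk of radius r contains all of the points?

The required radius is the distance from (-3, 0) to the farthest point.
Squared distances: 1, 53, 45, 34.
Maximum is 53, attained at P_2.

53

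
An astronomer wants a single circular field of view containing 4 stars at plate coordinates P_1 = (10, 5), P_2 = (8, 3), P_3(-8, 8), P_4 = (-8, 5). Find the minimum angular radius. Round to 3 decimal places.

The minimum enclosing circle of a finite set is fixed by two of the points (as a diameter) or three (as a circumcircle).
The farthest pair is P_1–P_3 with squared distance 333. The circle on this segment as diameter has centre (1, 6.5) and r² = 333/4 = 83.25.
Check P_2: distance² to centre = 61.25 ≤ 83.25, so it lies inside.
All remaining points lie in this disk, and no smaller disk contains both endpoints, so this is the minimum enclosing circle.
r = √(83.25) ≈ 9.124.

9.124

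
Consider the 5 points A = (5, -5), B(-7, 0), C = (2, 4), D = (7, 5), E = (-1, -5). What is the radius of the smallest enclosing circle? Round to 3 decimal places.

7.580

The minimum enclosing circle of a finite set is fixed by two of the points (as a diameter) or three (as a circumcircle).
The minimum enclosing circle is determined by three boundary points: A, B, D.
Their circumcentre is (0.5, 1.1) with r² = 57.46.
The farthest remaining point E is at distance² 39.46 ≤ 57.46.
r = √(57.46) ≈ 7.580.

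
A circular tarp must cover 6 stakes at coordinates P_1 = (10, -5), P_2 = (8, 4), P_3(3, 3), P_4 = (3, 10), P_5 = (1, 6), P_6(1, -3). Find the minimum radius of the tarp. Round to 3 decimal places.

A smallest enclosing disk is always determined by at most three of the input points on its boundary.
The farthest pair is P_1–P_4 with squared distance 274. The circle on this segment as diameter has centre (6.5, 2.5) and r² = 274/4 = 68.5.
Check P_2: distance² to centre = 4.5 ≤ 68.5, so it lies inside.
All remaining points lie in this disk, and no smaller disk contains both endpoints, so this is the minimum enclosing circle.
r = √(68.5) ≈ 8.276.

8.276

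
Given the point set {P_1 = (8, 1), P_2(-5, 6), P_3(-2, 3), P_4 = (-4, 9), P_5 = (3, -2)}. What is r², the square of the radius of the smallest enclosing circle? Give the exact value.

A smallest enclosing disk is always determined by at most three of the input points on its boundary.
The farthest pair is P_1–P_4 with squared distance 208. The circle on this segment as diameter has centre (2, 5) and r² = 208/4 = 52.
Check P_2: distance² to centre = 50 ≤ 52, so it lies inside.
All remaining points lie in this disk, and no smaller disk contains both endpoints, so this is the minimum enclosing circle.

52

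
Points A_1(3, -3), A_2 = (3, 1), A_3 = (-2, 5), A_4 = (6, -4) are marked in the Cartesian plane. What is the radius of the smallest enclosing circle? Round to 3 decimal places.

6.021

The minimum enclosing circle of a finite set is fixed by two of the points (as a diameter) or three (as a circumcircle).
The farthest pair is A_3–A_4 with squared distance 145. The circle on this segment as diameter has centre (2, 0.5) and r² = 145/4 = 36.25.
Check A_1: distance² to centre = 13.25 ≤ 36.25, so it lies inside.
All remaining points lie in this disk, and no smaller disk contains both endpoints, so this is the minimum enclosing circle.
r = √(36.25) ≈ 6.021.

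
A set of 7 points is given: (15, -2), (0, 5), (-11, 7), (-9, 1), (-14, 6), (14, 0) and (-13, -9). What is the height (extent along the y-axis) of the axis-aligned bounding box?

max y = 7, min y = -9, so height = 16.

16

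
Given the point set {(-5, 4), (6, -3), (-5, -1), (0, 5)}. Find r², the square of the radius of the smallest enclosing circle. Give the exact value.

42.5

The farthest pair is (-5, 4)–(6, -3) with squared distance 170. The circle on this segment as diameter has centre (0.5, 0.5) and r² = 170/4 = 42.5.
Check (-5, -1): distance² to centre = 32.5 ≤ 42.5, so it lies inside.
All remaining points lie in this disk, and no smaller disk contains both endpoints, so this is the minimum enclosing circle.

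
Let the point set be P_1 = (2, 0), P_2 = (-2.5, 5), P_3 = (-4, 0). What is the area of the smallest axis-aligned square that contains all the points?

The bounding box has width 6 and height 5.
An axis-aligned square enclosing the set must have side ≥ max(width, height).
So the minimum side is max(6, 5) = 6.
Area = 6² = 36.

36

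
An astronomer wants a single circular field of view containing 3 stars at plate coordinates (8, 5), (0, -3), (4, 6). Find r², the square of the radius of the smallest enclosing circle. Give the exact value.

32

Call the three points A, B, C in the order given.
Side lengths²: AB² = 128, AC² = 17, BC² = 97.
Since AB² = 128 ≥ 97 + 17 = 114, the angle opposite AB is not acute, so the smallest enclosing circle has AB as diameter.
Centre = midpoint of AB = (4, 1), r² = 128/4 = 32.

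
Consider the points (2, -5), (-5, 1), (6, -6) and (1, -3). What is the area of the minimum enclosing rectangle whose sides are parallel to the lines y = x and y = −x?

In coordinates u = x + y, v = x − y the rectangle is axis-aligned; the map (x,y)→(u,v) scales areas by 2.
u-values: -3, -4, 0, -2; range = 0 − (-4) = 4.
v-values: 7, -6, 12, 4; range = 12 − (-6) = 18.
Area = (4 × 18) / 2 = 36.

36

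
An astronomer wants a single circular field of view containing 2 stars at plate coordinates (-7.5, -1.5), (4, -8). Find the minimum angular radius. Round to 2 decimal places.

6.60

The smallest circle enclosing two points has them as diameter endpoints.
Centre = midpoint = (-1.75, -4.75); r² = |(-7.5, -1.5)−(4, -8)|²/4 = 174.5/4 = 43.625.
r = √(43.625) ≈ 6.60.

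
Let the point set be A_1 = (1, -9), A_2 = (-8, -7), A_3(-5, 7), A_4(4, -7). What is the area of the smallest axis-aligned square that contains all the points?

The bounding box has width 12 and height 16.
An axis-aligned square enclosing the set must have side ≥ max(width, height).
So the minimum side is max(12, 16) = 16.
Area = 16² = 256.

256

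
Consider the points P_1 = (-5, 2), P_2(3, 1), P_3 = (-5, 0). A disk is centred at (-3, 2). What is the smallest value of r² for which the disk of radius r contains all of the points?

37

The required radius is the distance from (-3, 2) to the farthest point.
Squared distances: 4, 37, 8.
Maximum is 37, attained at P_2.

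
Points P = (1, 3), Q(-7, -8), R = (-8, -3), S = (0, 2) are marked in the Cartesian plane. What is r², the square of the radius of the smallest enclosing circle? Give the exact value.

A smallest enclosing disk is always determined by at most three of the input points on its boundary.
The farthest pair is P–Q with squared distance 185. The circle on this segment as diameter has centre (-3, -2.5) and r² = 185/4 = 46.25.
Check R: distance² to centre = 25.25 ≤ 46.25, so it lies inside.
All remaining points lie in this disk, and no smaller disk contains both endpoints, so this is the minimum enclosing circle.

46.25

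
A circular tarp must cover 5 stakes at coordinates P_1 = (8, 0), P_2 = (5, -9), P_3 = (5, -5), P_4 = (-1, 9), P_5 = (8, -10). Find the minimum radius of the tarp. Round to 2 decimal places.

The farthest pair is P_4–P_5 with squared distance 442. The circle on this segment as diameter has centre (3.5, -0.5) and r² = 442/4 = 110.5.
Check P_1: distance² to centre = 20.5 ≤ 110.5, so it lies inside.
All remaining points lie in this disk, and no smaller disk contains both endpoints, so this is the minimum enclosing circle.
r = √(110.5) ≈ 10.51.

10.51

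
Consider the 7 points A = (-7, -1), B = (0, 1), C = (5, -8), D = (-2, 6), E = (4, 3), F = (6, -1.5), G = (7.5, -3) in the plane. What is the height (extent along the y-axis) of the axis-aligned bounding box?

max y = 6, min y = -8, so height = 14.

14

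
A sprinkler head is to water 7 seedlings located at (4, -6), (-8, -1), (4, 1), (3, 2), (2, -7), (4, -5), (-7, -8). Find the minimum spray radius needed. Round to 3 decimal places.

By Welzl's lemma the MEC is supported by two points (diametrically opposite) or three points (on a circumcircle).
The farthest pair is (4, 1)–(-7, -8) with squared distance 202. The circle on this segment as diameter has centre (-1.5, -3.5) and r² = 202/4 = 50.5.
Check (4, -6): distance² to centre = 36.5 ≤ 50.5, so it lies inside.
All remaining points lie in this disk, and no smaller disk contains both endpoints, so this is the minimum enclosing circle.
r = √(50.5) ≈ 7.106.

7.106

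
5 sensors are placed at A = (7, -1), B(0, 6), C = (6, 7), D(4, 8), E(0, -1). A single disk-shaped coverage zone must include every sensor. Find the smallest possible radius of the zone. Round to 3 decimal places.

5.191

The minimum enclosing circle of a finite set is fixed by two of the points (as a diameter) or three (as a circumcircle).
The minimum enclosing circle is determined by three boundary points: A, D, E.
Their circumcentre is (3.5, 17/6) with r² = 485/18.
The farthest remaining point C is at distance² 425/18 ≤ 485/18.
r = √(485/18) ≈ 5.191.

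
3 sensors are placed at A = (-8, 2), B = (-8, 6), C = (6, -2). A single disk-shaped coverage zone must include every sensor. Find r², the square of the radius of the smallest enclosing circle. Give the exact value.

65

Side lengths²: AB² = 16, AC² = 212, BC² = 260.
Since BC² = 260 ≥ 212 + 16 = 228, the angle opposite BC is not acute, so the smallest enclosing circle has BC as diameter.
Centre = midpoint of BC = (-1, 2), r² = 260/4 = 65.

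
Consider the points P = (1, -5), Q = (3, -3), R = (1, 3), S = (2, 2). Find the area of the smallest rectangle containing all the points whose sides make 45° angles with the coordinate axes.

In coordinates u = x + y, v = x − y the rectangle is axis-aligned; the map (x,y)→(u,v) scales areas by 2.
u-values: -4, 0, 4, 4; range = 4 − (-4) = 8.
v-values: 6, 6, -2, 0; range = 6 − (-2) = 8.
Area = (8 × 8) / 2 = 32.

32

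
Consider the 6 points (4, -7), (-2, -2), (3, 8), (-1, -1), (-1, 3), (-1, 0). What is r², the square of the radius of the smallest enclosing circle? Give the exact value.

The minimum enclosing circle of a finite set is fixed by two of the points (as a diameter) or three (as a circumcircle).
The farthest pair is (4, -7)–(3, 8) with squared distance 226. The circle on this segment as diameter has centre (3.5, 0.5) and r² = 226/4 = 56.5.
Check (-2, -2): distance² to centre = 36.5 ≤ 56.5, so it lies inside.
All remaining points lie in this disk, and no smaller disk contains both endpoints, so this is the minimum enclosing circle.

56.5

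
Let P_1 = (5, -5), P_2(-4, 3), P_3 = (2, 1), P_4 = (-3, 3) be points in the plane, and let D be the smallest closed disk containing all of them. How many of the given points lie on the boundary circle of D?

2

A smallest enclosing disk is always determined by at most three of the input points on its boundary.
The farthest pair is P_1–P_2 with squared distance 145. The circle on this segment as diameter has centre (0.5, -1) and r² = 145/4 = 36.25.
Check P_3: distance² to centre = 6.25 ≤ 36.25, so it lies inside.
All remaining points lie in this disk, and no smaller disk contains both endpoints, so this is the minimum enclosing circle.
The points at distance exactly r from the centre are P_1, P_2 — 2 points.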